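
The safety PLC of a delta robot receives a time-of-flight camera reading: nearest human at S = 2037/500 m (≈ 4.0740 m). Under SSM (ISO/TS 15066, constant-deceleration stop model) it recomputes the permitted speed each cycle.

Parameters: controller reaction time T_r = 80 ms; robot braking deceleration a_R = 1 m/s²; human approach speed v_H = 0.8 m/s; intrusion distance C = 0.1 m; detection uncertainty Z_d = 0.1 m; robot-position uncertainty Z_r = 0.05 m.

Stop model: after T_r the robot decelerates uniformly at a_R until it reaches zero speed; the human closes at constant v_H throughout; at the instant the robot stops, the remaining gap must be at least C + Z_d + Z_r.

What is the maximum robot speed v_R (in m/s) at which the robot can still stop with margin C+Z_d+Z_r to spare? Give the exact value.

v_R_max = 2 m/s = 2.0000 m/s

quadratic (1/2)·v² + (22/25)·v + (-94/25) = 0
  disc = (22/25)² − 4·(1/2)·(-94/25) = 5184/625 ; √disc = 72/25
  v_R = (−(22/25) + 72/25) / (2·(1/2)) = 2 m/s
check:
T_s = v_R/a_R = 2/1 = 2.0000 s
robot covers v_R·T_r = 2.0000·0.0800 = 0.1600 m before braking
robot under decel: 2.0000²/(2·1.0000) = 2.0000 m
human over T_r+T_s: 0.8000·(0.0800+2.0000) = 1.6640 m
residual clearance needed = 0.1000+0.1000+0.0500 = 0.2500 m
sum ≈ 0.1600+2.0000+1.6640+0.2500 ≈ 4.0740 m = S ✓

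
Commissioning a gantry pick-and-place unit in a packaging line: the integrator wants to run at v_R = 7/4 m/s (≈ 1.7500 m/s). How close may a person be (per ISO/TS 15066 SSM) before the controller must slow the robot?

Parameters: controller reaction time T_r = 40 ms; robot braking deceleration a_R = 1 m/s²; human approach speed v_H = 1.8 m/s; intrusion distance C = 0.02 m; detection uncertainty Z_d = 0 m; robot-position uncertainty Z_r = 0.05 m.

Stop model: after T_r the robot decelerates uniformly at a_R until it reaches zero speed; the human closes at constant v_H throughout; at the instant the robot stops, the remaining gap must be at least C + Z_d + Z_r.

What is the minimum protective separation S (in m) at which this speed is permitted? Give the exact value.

S_min = 19573/4000 m = 4.8933 m

braking lasts T_s = (7/4)/1 = 1.7500 s
robot in T_r: 1.7500·0.0400 = 0.0700 m
robot under decel: 1.7500²/(2·1.0000) = 1.5312 m
person approaches 1.8000·(0.0400+1.7500) = 3.2220 m
C+Z_d+Z_r = 0.0200+0.0000+0.0500 = 0.0700 m
S_min ≈ 0.0700+1.5312+3.2220+0.0700  ⇒  S_min = 19573/4000 m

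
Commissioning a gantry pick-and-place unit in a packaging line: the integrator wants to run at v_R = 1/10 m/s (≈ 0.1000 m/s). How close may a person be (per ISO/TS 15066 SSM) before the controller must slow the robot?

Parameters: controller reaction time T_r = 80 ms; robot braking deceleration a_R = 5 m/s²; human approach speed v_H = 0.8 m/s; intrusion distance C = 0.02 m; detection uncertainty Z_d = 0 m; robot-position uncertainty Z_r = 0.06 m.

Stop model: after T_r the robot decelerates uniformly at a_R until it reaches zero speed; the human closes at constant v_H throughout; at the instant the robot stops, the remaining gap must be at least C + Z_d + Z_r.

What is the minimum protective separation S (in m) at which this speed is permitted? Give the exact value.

T_s = v_R/a_R = (1/10)/5 = 0.0200 s
reaction-phase robot travel = 0.1000·0.0800 = 0.0080 m
robot under decel: 0.1000²/(2·5.0000) = 0.0010 m
human over T_r+T_s: 0.8000·(0.0800+0.0200) = 0.0800 m
margins: 0.0200+0.0000+0.0600 = 0.0800 m
S_min ≈ 0.0080+0.0010+0.0800+0.0800  ⇒  S_min = 169/1000 m

S_min = 169/1000 m = 0.1690 m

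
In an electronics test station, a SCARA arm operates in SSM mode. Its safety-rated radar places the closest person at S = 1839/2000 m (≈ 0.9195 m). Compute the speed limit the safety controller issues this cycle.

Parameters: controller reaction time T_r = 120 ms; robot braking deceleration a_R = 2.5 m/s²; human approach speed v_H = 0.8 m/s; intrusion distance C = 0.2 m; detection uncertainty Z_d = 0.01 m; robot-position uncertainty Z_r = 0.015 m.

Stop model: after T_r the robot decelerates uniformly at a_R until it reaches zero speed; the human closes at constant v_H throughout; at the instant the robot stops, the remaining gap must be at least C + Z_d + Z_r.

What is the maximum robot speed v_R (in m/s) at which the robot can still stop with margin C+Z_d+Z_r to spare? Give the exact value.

v_R_max = 19/20 m/s = 0.9500 m/s

collect terms ⇒ (1/5)·v_R² + (11/25)·v_R + (-1197/2000) = 0
  disc = (11/25)² − 4·(1/5)·(-1197/2000) = 1681/2500 ; √disc = 41/50
  v_R = (−(11/25) + 41/50) / (2·(1/5)) = 19/20 m/s
check:
stop time T_s = (19/20)/(5/2) = 0.3800 s
robot in T_r: 0.9500·0.1200 = 0.1140 m
robot under decel: 0.9500²/(2·2.5000) = 0.1805 m
human over T_r+T_s: 0.8000·(0.1200+0.3800) = 0.4000 m
residual clearance needed = 0.2000+0.0100+0.0150 = 0.2250 m
sum ≈ 0.1140+0.1805+0.4000+0.2250 ≈ 0.9195 m = S ✓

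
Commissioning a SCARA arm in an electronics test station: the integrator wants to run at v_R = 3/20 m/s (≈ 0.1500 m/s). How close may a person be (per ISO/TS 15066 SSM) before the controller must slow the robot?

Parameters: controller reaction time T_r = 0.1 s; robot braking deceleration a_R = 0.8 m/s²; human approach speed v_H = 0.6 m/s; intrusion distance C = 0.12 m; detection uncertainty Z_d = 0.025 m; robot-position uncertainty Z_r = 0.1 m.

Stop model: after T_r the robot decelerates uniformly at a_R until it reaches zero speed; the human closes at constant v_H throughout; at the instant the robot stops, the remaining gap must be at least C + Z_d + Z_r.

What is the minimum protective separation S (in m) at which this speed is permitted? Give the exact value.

stop time T_s = (3/20)/(4/5) = 0.1875 s
robot covers v_R·T_r = 0.1500·0.1000 = 0.0150 m before braking
braking distance = 0.1500²/(2·0.8000) = 0.0141 m
human closes 0.6000·0.2875 = 0.1725 m
margins: 0.1200+0.0250+0.1000 = 0.2450 m
S_min ≈ 0.0150+0.0141+0.1725+0.2450  ⇒  S_min = 1429/3200 m

S_min = 1429/3200 m = 0.4466 m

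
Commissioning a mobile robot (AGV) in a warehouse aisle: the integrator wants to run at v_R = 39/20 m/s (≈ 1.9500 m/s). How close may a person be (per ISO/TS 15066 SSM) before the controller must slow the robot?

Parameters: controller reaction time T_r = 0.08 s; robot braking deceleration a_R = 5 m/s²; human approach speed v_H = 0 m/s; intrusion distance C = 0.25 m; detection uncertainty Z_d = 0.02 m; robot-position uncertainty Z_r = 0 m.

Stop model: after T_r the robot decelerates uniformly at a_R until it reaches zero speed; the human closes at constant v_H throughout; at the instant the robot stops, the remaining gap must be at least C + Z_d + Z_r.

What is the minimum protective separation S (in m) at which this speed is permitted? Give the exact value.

S_min = 129/160 m = 0.8063 m

T_s = v_R/a_R = (39/20)/5 = 0.3900 s
robot covers v_R·T_r = 1.9500·0.0800 = 0.1560 m before braking
braking distance = 1.9500²/(2·5.0000) = 0.3802 m
human closes 0.0000·0.4700 = 0.0000 m
margins: 0.2500+0.0200+0.0000 = 0.2700 m
S_min ≈ 0.1560+0.3802+0.0000+0.2700  ⇒  S_min = 129/160 m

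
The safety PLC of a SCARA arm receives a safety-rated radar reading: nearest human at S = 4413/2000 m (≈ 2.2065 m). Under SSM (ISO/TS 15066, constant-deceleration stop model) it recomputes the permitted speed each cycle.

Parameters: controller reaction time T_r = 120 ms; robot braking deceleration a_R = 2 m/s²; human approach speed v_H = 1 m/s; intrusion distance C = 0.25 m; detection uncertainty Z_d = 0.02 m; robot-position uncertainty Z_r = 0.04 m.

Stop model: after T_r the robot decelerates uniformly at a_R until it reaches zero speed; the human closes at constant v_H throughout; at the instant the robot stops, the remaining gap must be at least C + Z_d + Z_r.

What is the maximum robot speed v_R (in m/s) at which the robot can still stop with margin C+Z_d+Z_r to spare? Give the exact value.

v_R_max = 17/10 m/s = 1.7000 m/s

at the boundary: (1/4)·v² + (31/50)·v + (-3553/2000) = 0
  disc = (31/50)² − 4·(1/4)·(-3553/2000) = 21609/10000 ; √disc = 147/100
  v_R = (−(31/50) + 147/100) / (2·(1/4)) = 17/10 m/s
check:
stop time T_s = (17/10)/2 = 0.8500 s
robot covers v_R·T_r = 1.7000·0.1200 = 0.2040 m before braking
robot under decel: 1.7000²/(2·2.0000) = 0.7225 m
human over T_r+T_s: 1.0000·(0.1200+0.8500) = 0.9700 m
residual clearance needed = 0.2500+0.0200+0.0400 = 0.3100 m
sum ≈ 0.2040+0.7225+0.9700+0.3100 ≈ 2.2065 m = S ✓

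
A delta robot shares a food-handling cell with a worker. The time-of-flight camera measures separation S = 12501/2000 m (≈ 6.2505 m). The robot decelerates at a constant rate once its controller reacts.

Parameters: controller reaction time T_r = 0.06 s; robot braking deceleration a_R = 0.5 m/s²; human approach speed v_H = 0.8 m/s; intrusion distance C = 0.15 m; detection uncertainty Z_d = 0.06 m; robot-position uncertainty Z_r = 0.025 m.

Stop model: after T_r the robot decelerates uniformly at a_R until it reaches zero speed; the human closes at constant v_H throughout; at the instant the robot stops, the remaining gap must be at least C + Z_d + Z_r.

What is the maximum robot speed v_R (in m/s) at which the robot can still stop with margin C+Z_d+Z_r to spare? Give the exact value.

v_R_max = 7/4 m/s = 1.7500 m/s

at the boundary: (1)·v² + (83/50)·v + (-2387/400) = 0
  disc = (83/50)² − 4·(1)·(-2387/400) = 16641/625 ; √disc = 129/25
  v_R = (−(83/50) + 129/25) / (2·(1)) = 7/4 m/s
check:
T_s = v_R/a_R = (7/4)/(1/2) = 3.5000 s
robot in T_r: 1.7500·0.0600 = 0.1050 m
braking distance = 1.7500²/(2·0.5000) = 3.0625 m
human closes 0.8000·3.5600 = 2.8480 m
residual clearance needed = 0.1500+0.0600+0.0250 = 0.2350 m
sum ≈ 0.1050+3.0625+2.8480+0.2350 ≈ 6.2505 m = S ✓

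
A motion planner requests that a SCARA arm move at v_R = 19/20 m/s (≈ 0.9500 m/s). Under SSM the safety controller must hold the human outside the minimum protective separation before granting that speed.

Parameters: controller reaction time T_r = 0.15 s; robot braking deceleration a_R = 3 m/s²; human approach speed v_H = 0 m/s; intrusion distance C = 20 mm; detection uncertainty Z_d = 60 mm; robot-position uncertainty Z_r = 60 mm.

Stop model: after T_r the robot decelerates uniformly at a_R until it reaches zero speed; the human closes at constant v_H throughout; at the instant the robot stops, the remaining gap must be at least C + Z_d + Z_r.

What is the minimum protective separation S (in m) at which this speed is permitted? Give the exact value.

T_s = v_R/a_R = (19/20)/3 = 0.3167 s
robot in T_r: 0.9500·0.1500 = 0.1425 m
braking distance = 0.9500²/(2·3.0000) = 0.1504 m
person approaches 0.0000·(0.1500+0.3167) = 0.0000 m
margins: 0.0200+0.0600+0.0600 = 0.1400 m
S_min ≈ 0.1425+0.1504+0.0000+0.1400  ⇒  S_min = 1039/2400 m

S_min = 1039/2400 m = 0.4329 m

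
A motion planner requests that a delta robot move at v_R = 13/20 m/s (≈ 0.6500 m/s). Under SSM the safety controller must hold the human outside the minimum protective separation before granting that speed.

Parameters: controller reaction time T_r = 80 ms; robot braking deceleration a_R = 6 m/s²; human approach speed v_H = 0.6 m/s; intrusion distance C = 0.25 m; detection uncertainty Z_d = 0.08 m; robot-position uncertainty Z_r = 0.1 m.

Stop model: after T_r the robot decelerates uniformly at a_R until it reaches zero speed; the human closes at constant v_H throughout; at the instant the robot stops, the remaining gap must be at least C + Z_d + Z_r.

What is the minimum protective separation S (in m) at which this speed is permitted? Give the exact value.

S_min = 121/192 m = 0.6302 m

stop time T_s = (13/20)/6 = 0.1083 s
robot in T_r: 0.6500·0.0800 = 0.0520 m
braking distance = 0.6500²/(2·6.0000) = 0.0352 m
human closes 0.6000·0.1883 = 0.1130 m
C+Z_d+Z_r = 0.2500+0.0800+0.1000 = 0.4300 m
S_min ≈ 0.0520+0.0352+0.1130+0.4300  ⇒  S_min = 121/192 m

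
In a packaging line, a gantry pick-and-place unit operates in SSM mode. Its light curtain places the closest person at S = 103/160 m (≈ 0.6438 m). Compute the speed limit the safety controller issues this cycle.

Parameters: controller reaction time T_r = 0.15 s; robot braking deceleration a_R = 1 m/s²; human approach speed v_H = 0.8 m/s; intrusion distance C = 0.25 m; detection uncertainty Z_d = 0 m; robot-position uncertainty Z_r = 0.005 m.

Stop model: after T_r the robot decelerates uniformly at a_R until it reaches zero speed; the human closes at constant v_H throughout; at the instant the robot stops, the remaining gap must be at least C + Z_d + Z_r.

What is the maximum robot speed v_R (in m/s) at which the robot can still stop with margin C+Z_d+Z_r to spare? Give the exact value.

at the boundary: (1/2)·v² + (19/20)·v + (-43/160) = 0
  disc = (19/20)² − 4·(1/2)·(-43/160) = 36/25 ; √disc = 6/5
  v_R = (−(19/20) + 6/5) / (2·(1/2)) = 1/4 m/s
check:
T_s = v_R/a_R = (1/4)/1 = 0.2500 s
robot in T_r: 0.2500·0.1500 = 0.0375 m
braking distance = 0.2500²/(2·1.0000) = 0.0312 m
person approaches 0.8000·(0.1500+0.2500) = 0.3200 m
margins: 0.2500+0.0000+0.0050 = 0.2550 m
sum ≈ 0.0375+0.0312+0.3200+0.2550 ≈ 0.6438 m = S ✓

v_R_max = 1/4 m/s = 0.2500 m/s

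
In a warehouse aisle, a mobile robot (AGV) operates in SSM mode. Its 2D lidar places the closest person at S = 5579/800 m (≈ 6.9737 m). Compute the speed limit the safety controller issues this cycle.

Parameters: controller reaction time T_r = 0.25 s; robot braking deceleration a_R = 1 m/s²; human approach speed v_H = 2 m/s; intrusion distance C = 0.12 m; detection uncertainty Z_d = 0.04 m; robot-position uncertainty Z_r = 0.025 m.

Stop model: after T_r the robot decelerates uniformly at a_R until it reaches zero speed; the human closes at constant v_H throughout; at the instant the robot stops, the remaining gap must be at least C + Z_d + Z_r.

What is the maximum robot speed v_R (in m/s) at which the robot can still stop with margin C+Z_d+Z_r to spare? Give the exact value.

v_R_max = 39/20 m/s = 1.9500 m/s

quadratic (1/2)·v² + (9/4)·v + (-5031/800) = 0
  disc = (9/4)² − 4·(1/2)·(-5031/800) = 441/25 ; √disc = 21/5
  v_R = (−(9/4) + 21/5) / (2·(1/2)) = 39/20 m/s
check:
stop time T_s = (39/20)/1 = 1.9500 s
reaction-phase robot travel = 1.9500·0.2500 = 0.4875 m
robot covers 1.9500·1.9500 − ½·1.0000·1.9500² = 1.9013 m while stopping
human closes 2.0000·2.2000 = 4.4000 m
C+Z_d+Z_r = 0.1200+0.0400+0.0250 = 0.1850 m
sum ≈ 0.4875+1.9013+4.4000+0.1850 ≈ 6.9737 m = S ✓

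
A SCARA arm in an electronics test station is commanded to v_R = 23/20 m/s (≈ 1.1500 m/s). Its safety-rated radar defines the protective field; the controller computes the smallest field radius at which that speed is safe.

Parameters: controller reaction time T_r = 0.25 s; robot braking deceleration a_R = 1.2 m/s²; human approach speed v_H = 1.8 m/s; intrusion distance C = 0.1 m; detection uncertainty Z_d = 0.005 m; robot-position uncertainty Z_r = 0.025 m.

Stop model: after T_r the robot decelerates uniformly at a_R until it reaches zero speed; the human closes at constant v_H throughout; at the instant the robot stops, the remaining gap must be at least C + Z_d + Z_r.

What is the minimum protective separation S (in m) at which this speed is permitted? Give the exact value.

S_min = 15089/4800 m = 3.1435 m

T_s = v_R/a_R = (23/20)/(6/5) = 0.9583 s
robot in T_r: 1.1500·0.2500 = 0.2875 m
robot under decel: 1.1500²/(2·1.2000) = 0.5510 m
human closes 1.8000·1.2083 = 2.1750 m
residual clearance needed = 0.1000+0.0050+0.0250 = 0.1300 m
S_min ≈ 0.2875+0.5510+2.1750+0.1300  ⇒  S_min = 15089/4800 m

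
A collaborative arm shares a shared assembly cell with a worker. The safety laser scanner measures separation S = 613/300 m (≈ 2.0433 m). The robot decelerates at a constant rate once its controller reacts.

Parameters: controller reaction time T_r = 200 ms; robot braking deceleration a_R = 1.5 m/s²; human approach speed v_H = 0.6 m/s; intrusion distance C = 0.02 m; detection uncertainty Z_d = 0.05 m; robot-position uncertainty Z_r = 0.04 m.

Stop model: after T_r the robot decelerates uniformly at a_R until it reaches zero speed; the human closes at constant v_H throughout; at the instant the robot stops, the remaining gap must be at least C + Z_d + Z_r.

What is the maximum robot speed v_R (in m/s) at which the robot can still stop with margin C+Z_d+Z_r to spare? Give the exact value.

quadratic (1/3)·v² + (3/5)·v + (-136/75) = 0
  disc = (3/5)² − 4·(1/3)·(-136/75) = 25/9 ; √disc = 5/3
  v_R = (−(3/5) + 5/3) / (2·(1/3)) = 8/5 m/s
check:
stop time T_s = (8/5)/(3/2) = 1.0667 s
reaction-phase robot travel = 1.6000·0.2000 = 0.3200 m
braking distance = 1.6000²/(2·1.5000) = 0.8533 m
human closes 0.6000·1.2667 = 0.7600 m
margins: 0.0200+0.0500+0.0400 = 0.1100 m
sum ≈ 0.3200+0.8533+0.7600+0.1100 ≈ 2.0433 m = S ✓

v_R_max = 8/5 m/s = 1.6000 m/s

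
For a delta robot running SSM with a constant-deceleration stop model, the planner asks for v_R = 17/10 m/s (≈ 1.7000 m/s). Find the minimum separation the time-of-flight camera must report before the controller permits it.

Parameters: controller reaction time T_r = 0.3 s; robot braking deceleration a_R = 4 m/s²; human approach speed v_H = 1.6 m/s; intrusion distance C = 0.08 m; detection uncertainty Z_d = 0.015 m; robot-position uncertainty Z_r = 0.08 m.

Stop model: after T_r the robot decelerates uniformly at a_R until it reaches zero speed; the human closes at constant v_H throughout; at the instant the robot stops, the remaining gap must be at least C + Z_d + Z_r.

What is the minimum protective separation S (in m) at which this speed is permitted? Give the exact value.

S_min = 353/160 m = 2.2062 m

T_s = v_R/a_R = (17/10)/4 = 0.4250 s
robot covers v_R·T_r = 1.7000·0.3000 = 0.5100 m before braking
robot under decel: 1.7000²/(2·4.0000) = 0.3613 m
person approaches 1.6000·(0.3000+0.4250) = 1.1600 m
margins: 0.0800+0.0150+0.0800 = 0.1750 m
S_min ≈ 0.5100+0.3613+1.1600+0.1750  ⇒  S_min = 353/160 m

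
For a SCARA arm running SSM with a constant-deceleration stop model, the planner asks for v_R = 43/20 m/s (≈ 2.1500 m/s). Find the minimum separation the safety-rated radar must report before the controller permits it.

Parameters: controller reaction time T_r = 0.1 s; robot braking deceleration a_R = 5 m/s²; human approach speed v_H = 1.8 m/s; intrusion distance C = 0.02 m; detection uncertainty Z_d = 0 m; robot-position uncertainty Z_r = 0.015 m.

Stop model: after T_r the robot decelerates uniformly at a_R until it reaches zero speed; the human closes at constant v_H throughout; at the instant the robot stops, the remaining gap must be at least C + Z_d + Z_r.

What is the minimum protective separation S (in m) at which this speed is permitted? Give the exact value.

braking lasts T_s = (43/20)/5 = 0.4300 s
robot covers v_R·T_r = 2.1500·0.1000 = 0.2150 m before braking
braking distance = 2.1500²/(2·5.0000) = 0.4622 m
human closes 1.8000·0.5300 = 0.9540 m
residual clearance needed = 0.0200+0.0000+0.0150 = 0.0350 m
S_min ≈ 0.2150+0.4622+0.9540+0.0350  ⇒  S_min = 1333/800 m

S_min = 1333/800 m = 1.6663 m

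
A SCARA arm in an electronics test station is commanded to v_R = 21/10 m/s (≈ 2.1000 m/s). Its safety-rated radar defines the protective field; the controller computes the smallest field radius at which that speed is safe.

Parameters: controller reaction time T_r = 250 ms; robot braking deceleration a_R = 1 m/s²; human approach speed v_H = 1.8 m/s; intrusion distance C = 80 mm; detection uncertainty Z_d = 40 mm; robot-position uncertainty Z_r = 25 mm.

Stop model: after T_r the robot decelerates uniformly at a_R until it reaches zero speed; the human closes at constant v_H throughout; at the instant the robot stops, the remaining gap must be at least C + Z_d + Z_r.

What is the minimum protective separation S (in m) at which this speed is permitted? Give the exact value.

T_s = v_R/a_R = (21/10)/1 = 2.1000 s
robot covers v_R·T_r = 2.1000·0.2500 = 0.5250 m before braking
robot covers 2.1000·2.1000 − ½·1.0000·2.1000² = 2.2050 m while stopping
person approaches 1.8000·(0.2500+2.1000) = 4.2300 m
margins: 0.0800+0.0400+0.0250 = 0.1450 m
S_min ≈ 0.5250+2.2050+4.2300+0.1450  ⇒  S_min = 1421/200 m

S_min = 1421/200 m = 7.1050 m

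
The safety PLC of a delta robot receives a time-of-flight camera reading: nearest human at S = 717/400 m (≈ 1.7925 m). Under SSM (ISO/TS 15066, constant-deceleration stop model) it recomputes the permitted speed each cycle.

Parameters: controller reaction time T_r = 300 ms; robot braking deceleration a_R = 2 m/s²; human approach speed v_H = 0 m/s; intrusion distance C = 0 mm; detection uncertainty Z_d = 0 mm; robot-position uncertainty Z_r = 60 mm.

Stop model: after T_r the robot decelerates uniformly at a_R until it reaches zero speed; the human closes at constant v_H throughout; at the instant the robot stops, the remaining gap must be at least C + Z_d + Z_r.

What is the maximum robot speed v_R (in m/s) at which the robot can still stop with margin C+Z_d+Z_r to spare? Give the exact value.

collect terms ⇒ (1/4)·v_R² + (3/10)·v_R + (-693/400) = 0
  disc = (3/10)² − 4·(1/4)·(-693/400) = 729/400 ; √disc = 27/20
  v_R = (−(3/10) + 27/20) / (2·(1/4)) = 21/10 m/s
check:
braking lasts T_s = (21/10)/2 = 1.0500 s
reaction-phase robot travel = 2.1000·0.3000 = 0.6300 m
robot covers 2.1000·1.0500 − ½·2.0000·1.0500² = 1.1025 m while stopping
human over T_r+T_s: 0.0000·(0.3000+1.0500) = 0.0000 m
margins: 0.0000+0.0000+0.0600 = 0.0600 m
sum ≈ 0.6300+1.1025+0.0000+0.0600 ≈ 1.7925 m = S ✓

v_R_max = 21/10 m/s = 2.1000 m/s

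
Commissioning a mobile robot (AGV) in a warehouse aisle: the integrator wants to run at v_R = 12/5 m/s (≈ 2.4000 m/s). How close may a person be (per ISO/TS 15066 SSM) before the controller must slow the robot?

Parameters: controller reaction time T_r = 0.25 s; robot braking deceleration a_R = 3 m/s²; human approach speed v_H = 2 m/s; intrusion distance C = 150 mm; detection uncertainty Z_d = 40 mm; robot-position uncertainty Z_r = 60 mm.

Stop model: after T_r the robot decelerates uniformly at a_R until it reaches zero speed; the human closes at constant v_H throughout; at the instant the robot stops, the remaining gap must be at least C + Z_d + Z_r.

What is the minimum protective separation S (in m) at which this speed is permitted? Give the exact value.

braking lasts T_s = (12/5)/3 = 0.8000 s
robot in T_r: 2.4000·0.2500 = 0.6000 m
robot covers 2.4000·0.8000 − ½·3.0000·0.8000² = 0.9600 m while stopping
human closes 2.0000·1.0500 = 2.1000 m
residual clearance needed = 0.1500+0.0400+0.0600 = 0.2500 m
S_min ≈ 0.6000+0.9600+2.1000+0.2500  ⇒  S_min = 391/100 m

S_min = 391/100 m = 3.9100 m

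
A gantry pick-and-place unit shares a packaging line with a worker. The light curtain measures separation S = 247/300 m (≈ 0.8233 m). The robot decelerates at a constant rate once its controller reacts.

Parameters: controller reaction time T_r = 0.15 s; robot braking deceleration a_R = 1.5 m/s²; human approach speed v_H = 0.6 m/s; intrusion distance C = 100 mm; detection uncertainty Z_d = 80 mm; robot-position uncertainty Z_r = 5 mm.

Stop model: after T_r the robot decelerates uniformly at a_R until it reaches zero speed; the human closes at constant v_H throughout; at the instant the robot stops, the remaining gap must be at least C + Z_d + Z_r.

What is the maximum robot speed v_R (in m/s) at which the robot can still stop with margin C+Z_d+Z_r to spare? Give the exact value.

collect terms ⇒ (1/3)·v_R² + (11/20)·v_R + (-329/600) = 0
  disc = (11/20)² − 4·(1/3)·(-329/600) = 3721/3600 ; √disc = 61/60
  v_R = (−(11/20) + 61/60) / (2·(1/3)) = 7/10 m/s
check:
braking lasts T_s = (7/10)/(3/2) = 0.4667 s
robot covers v_R·T_r = 0.7000·0.1500 = 0.1050 m before braking
robot covers 0.7000·0.4667 − ½·1.5000·0.4667² = 0.1633 m while stopping
human closes 0.6000·0.6167 = 0.3700 m
C+Z_d+Z_r = 0.1000+0.0800+0.0050 = 0.1850 m
sum ≈ 0.1050+0.1633+0.3700+0.1850 ≈ 0.8233 m = S ✓

v_R_max = 7/10 m/s = 0.7000 m/s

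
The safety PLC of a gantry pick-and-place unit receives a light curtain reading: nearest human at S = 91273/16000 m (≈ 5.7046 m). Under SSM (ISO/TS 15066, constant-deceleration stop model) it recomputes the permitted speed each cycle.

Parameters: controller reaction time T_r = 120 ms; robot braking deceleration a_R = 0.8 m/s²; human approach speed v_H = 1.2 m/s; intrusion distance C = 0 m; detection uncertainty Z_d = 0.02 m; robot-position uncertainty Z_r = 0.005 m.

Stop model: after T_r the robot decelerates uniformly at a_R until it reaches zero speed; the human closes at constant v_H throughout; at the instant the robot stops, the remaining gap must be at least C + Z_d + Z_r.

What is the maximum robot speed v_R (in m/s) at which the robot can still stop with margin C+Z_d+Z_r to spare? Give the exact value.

collect terms ⇒ (5/8)·v_R² + (81/50)·v_R + (-88569/16000) = 0
  disc = (81/50)² − 4·(5/8)·(-88569/16000) = 2634129/160000 ; √disc = 1623/400
  v_R = (−(81/50) + 1623/400) / (2·(5/8)) = 39/20 m/s
check:
braking lasts T_s = (39/20)/(4/5) = 2.4375 s
robot covers v_R·T_r = 1.9500·0.1200 = 0.2340 m before braking
braking distance = 1.9500²/(2·0.8000) = 2.3766 m
human closes 1.2000·2.5575 = 3.0690 m
C+Z_d+Z_r = 0.0000+0.0200+0.0050 = 0.0250 m
sum ≈ 0.2340+2.3766+3.0690+0.0250 ≈ 5.7046 m = S ✓

v_R_max = 39/20 m/s = 1.9500 m/s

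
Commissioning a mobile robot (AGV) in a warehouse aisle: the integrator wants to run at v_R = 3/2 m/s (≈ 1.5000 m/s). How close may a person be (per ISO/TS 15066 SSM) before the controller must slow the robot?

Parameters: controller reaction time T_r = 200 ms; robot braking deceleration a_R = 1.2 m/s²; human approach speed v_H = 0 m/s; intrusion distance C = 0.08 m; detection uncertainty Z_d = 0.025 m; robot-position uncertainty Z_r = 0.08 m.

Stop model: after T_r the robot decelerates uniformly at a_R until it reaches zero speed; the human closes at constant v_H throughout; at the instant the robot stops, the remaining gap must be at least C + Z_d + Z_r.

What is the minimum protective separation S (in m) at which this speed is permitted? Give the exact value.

braking lasts T_s = (3/2)/(6/5) = 1.2500 s
robot covers v_R·T_r = 1.5000·0.2000 = 0.3000 m before braking
robot under decel: 1.5000²/(2·1.2000) = 0.9375 m
person approaches 0.0000·(0.2000+1.2500) = 0.0000 m
residual clearance needed = 0.0800+0.0250+0.0800 = 0.1850 m
S_min ≈ 0.3000+0.9375+0.0000+0.1850  ⇒  S_min = 569/400 m

S_min = 569/400 m = 1.4225 m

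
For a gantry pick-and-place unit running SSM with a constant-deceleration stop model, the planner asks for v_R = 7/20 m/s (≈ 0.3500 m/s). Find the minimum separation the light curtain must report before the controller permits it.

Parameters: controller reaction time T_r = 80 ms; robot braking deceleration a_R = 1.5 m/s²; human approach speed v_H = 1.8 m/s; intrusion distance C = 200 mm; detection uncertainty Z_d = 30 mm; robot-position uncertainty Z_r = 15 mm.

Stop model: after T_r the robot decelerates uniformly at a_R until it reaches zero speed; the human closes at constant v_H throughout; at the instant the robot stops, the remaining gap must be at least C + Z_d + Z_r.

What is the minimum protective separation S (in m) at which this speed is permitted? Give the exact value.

S_min = 5267/6000 m = 0.8778 m

stop time T_s = (7/20)/(3/2) = 0.2333 s
reaction-phase robot travel = 0.3500·0.0800 = 0.0280 m
braking distance = 0.3500²/(2·1.5000) = 0.0408 m
person approaches 1.8000·(0.0800+0.2333) = 0.5640 m
residual clearance needed = 0.2000+0.0300+0.0150 = 0.2450 m
S_min ≈ 0.0280+0.0408+0.5640+0.2450  ⇒  S_min = 5267/6000 m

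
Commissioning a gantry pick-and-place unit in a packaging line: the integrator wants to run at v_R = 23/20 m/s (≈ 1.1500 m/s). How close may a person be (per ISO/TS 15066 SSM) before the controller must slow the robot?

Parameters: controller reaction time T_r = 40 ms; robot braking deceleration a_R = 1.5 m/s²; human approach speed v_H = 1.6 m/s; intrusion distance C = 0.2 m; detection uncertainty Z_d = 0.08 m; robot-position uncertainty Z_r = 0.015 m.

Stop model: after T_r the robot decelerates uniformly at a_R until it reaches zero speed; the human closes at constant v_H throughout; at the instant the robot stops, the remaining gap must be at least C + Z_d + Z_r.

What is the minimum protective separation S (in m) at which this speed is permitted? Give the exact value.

S_min = 829/400 m = 2.0725 m

braking lasts T_s = (23/20)/(3/2) = 0.7667 s
robot in T_r: 1.1500·0.0400 = 0.0460 m
robot under decel: 1.1500²/(2·1.5000) = 0.4408 m
human closes 1.6000·0.8067 = 1.2907 m
C+Z_d+Z_r = 0.2000+0.0800+0.0150 = 0.2950 m
S_min ≈ 0.0460+0.4408+1.2907+0.2950  ⇒  S_min = 829/400 m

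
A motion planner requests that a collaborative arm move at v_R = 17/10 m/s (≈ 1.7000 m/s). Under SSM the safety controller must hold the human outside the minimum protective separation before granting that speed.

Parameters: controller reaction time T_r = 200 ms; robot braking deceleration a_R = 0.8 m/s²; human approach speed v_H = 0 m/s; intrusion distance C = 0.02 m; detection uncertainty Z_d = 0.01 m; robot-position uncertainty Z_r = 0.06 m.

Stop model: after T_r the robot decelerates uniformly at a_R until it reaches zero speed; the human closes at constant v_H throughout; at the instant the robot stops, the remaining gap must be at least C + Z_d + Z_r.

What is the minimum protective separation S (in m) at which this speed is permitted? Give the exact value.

S_min = 1789/800 m = 2.2363 m

braking lasts T_s = (17/10)/(4/5) = 2.1250 s
robot in T_r: 1.7000·0.2000 = 0.3400 m
robot covers 1.7000·2.1250 − ½·0.8000·2.1250² = 1.8062 m while stopping
person approaches 0.0000·(0.2000+2.1250) = 0.0000 m
C+Z_d+Z_r = 0.0200+0.0100+0.0600 = 0.0900 m
S_min ≈ 0.3400+1.8062+0.0000+0.0900  ⇒  S_min = 1789/800 m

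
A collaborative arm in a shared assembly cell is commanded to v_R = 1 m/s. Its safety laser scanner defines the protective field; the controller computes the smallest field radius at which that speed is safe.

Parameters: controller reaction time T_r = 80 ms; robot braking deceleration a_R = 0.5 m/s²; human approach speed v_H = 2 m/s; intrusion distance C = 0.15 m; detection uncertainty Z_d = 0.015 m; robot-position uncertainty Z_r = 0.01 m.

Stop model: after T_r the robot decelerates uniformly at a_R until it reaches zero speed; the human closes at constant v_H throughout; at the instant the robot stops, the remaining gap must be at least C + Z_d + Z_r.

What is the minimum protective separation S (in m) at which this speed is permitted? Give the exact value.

braking lasts T_s = 1/(1/2) = 2.0000 s
robot covers v_R·T_r = 1.0000·0.0800 = 0.0800 m before braking
robot under decel: 1.0000²/(2·0.5000) = 1.0000 m
human closes 2.0000·2.0800 = 4.1600 m
margins: 0.1500+0.0150+0.0100 = 0.1750 m
S_min ≈ 0.0800+1.0000+4.1600+0.1750  ⇒  S_min = 1083/200 m

S_min = 1083/200 m = 5.4150 m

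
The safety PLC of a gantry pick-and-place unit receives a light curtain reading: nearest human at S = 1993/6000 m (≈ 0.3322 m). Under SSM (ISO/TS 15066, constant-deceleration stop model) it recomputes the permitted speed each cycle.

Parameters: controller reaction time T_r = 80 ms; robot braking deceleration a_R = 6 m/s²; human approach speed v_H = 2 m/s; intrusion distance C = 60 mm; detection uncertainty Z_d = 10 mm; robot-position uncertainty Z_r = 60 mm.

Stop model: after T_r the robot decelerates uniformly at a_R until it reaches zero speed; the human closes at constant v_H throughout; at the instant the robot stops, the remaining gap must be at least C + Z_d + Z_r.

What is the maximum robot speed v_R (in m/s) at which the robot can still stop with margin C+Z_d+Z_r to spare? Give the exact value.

v_R_max = 1/10 m/s = 0.1000 m/s

at the boundary: (1/12)·v² + (31/75)·v + (-253/6000) = 0
  disc = (31/75)² − 4·(1/12)·(-253/6000) = 1849/10000 ; √disc = 43/100
  v_R = (−(31/75) + 43/100) / (2·(1/12)) = 1/10 m/s
check:
T_s = v_R/a_R = (1/10)/6 = 0.0167 s
robot in T_r: 0.1000·0.0800 = 0.0080 m
robot under decel: 0.1000²/(2·6.0000) = 0.0008 m
person approaches 2.0000·(0.0800+0.0167) = 0.1933 m
margins: 0.0600+0.0100+0.0600 = 0.1300 m
sum ≈ 0.0080+0.0008+0.1933+0.1300 ≈ 0.3322 m = S ✓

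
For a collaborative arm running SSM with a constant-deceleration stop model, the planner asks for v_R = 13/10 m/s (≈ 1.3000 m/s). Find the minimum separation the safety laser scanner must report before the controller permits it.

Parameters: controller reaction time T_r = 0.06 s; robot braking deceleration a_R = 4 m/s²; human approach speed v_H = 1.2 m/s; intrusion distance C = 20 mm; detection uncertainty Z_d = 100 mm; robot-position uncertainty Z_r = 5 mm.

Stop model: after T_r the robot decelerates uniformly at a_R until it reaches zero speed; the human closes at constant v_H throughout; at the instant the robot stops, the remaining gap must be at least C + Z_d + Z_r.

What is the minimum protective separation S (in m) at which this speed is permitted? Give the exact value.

S_min = 701/800 m = 0.8762 m

T_s = v_R/a_R = (13/10)/4 = 0.3250 s
reaction-phase robot travel = 1.3000·0.0600 = 0.0780 m
robot covers 1.3000·0.3250 − ½·4.0000·0.3250² = 0.2112 m while stopping
human closes 1.2000·0.3850 = 0.4620 m
margins: 0.0200+0.1000+0.0050 = 0.1250 m
S_min ≈ 0.0780+0.2112+0.4620+0.1250  ⇒  S_min = 701/800 m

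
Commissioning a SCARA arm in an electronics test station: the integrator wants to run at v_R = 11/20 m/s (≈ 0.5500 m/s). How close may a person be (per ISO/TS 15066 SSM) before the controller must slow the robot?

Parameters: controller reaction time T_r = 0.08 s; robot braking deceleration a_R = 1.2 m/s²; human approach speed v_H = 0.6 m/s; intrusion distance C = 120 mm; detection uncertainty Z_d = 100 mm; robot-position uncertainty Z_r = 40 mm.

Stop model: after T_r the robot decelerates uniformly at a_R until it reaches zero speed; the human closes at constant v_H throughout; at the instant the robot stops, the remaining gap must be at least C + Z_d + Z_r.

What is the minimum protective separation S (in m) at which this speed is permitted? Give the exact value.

S_min = 18073/24000 m = 0.7530 m

braking lasts T_s = (11/20)/(6/5) = 0.4583 s
robot in T_r: 0.5500·0.0800 = 0.0440 m
robot under decel: 0.5500²/(2·1.2000) = 0.1260 m
person approaches 0.6000·(0.0800+0.4583) = 0.3230 m
residual clearance needed = 0.1200+0.1000+0.0400 = 0.2600 m
S_min ≈ 0.0440+0.1260+0.3230+0.2600  ⇒  S_min = 18073/24000 m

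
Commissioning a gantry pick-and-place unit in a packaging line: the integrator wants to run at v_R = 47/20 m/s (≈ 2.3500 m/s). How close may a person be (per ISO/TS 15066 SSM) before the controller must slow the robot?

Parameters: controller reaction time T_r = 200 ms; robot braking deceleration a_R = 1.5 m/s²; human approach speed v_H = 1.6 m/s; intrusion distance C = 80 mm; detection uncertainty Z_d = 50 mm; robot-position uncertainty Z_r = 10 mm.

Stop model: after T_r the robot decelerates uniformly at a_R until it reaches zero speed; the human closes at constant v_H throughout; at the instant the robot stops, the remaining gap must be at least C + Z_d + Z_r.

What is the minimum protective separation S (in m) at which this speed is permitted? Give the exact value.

S_min = 2111/400 m = 5.2775 m

T_s = v_R/a_R = (47/20)/(3/2) = 1.5667 s
robot covers v_R·T_r = 2.3500·0.2000 = 0.4700 m before braking
robot covers 2.3500·1.5667 − ½·1.5000·1.5667² = 1.8408 m while stopping
human over T_r+T_s: 1.6000·(0.2000+1.5667) = 2.8267 m
C+Z_d+Z_r = 0.0800+0.0500+0.0100 = 0.1400 m
S_min ≈ 0.4700+1.8408+2.8267+0.1400  ⇒  S_min = 2111/400 m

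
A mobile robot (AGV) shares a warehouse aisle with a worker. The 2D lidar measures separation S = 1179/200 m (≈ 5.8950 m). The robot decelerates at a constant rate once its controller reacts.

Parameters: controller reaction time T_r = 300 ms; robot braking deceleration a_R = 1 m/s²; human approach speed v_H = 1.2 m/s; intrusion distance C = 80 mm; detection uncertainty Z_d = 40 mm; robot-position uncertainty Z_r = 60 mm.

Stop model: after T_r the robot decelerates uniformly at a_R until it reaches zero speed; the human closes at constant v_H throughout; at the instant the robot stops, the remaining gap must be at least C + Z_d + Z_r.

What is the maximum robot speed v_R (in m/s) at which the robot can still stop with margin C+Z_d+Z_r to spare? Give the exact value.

at the boundary: (1/2)·v² + (3/2)·v + (-1071/200) = 0
  disc = (3/2)² − 4·(1/2)·(-1071/200) = 324/25 ; √disc = 18/5
  v_R = (−(3/2) + 18/5) / (2·(1/2)) = 21/10 m/s
check:
braking lasts T_s = (21/10)/1 = 2.1000 s
reaction-phase robot travel = 2.1000·0.3000 = 0.6300 m
robot under decel: 2.1000²/(2·1.0000) = 2.2050 m
person approaches 1.2000·(0.3000+2.1000) = 2.8800 m
C+Z_d+Z_r = 0.0800+0.0400+0.0600 = 0.1800 m
sum ≈ 0.6300+2.2050+2.8800+0.1800 ≈ 5.8950 m = S ✓

v_R_max = 21/10 m/s = 2.1000 m/s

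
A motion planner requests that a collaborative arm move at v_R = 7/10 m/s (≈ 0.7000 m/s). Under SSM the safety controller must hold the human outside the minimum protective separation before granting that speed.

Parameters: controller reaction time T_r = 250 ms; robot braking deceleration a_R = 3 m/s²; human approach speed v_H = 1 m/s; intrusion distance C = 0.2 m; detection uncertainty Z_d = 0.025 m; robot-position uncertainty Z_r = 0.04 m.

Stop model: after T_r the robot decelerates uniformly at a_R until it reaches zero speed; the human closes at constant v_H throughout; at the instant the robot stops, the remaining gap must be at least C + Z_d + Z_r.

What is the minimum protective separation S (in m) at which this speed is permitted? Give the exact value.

T_s = v_R/a_R = (7/10)/3 = 0.2333 s
robot covers v_R·T_r = 0.7000·0.2500 = 0.1750 m before braking
robot covers 0.7000·0.2333 − ½·3.0000·0.2333² = 0.0817 m while stopping
person approaches 1.0000·(0.2500+0.2333) = 0.4833 m
margins: 0.2000+0.0250+0.0400 = 0.2650 m
S_min ≈ 0.1750+0.0817+0.4833+0.2650  ⇒  S_min = 201/200 m

S_min = 201/200 m = 1.0050 m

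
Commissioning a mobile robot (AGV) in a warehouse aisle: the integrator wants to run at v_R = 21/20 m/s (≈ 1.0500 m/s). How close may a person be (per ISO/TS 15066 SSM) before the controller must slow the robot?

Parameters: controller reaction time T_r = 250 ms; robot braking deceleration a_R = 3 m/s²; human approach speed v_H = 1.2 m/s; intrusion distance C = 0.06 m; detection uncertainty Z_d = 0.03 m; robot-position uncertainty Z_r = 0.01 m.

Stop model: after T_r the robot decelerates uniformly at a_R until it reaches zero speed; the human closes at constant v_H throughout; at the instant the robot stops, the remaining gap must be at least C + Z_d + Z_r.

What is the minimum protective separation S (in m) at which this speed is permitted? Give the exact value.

stop time T_s = (21/20)/3 = 0.3500 s
robot in T_r: 1.0500·0.2500 = 0.2625 m
robot under decel: 1.0500²/(2·3.0000) = 0.1837 m
human over T_r+T_s: 1.2000·(0.2500+0.3500) = 0.7200 m
residual clearance needed = 0.0600+0.0300+0.0100 = 0.1000 m
S_min ≈ 0.2625+0.1837+0.7200+0.1000  ⇒  S_min = 1013/800 m

S_min = 1013/800 m = 1.2663 m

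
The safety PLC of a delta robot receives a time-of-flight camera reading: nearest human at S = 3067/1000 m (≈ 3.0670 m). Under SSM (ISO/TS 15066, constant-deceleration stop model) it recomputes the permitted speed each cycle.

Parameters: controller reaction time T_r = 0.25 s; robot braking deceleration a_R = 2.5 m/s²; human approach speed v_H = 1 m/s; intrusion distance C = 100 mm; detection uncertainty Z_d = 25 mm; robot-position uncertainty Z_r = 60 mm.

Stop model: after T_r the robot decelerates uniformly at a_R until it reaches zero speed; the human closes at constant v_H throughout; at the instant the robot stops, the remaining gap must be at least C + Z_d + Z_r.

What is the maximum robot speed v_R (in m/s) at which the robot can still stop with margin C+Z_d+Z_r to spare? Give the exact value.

at the boundary: (1/5)·v² + (13/20)·v + (-329/125) = 0
  disc = (13/20)² − 4·(1/5)·(-329/125) = 25281/10000 ; √disc = 159/100
  v_R = (−(13/20) + 159/100) / (2·(1/5)) = 47/20 m/s
check:
stop time T_s = (47/20)/(5/2) = 0.9400 s
robot in T_r: 2.3500·0.2500 = 0.5875 m
robot under decel: 2.3500²/(2·2.5000) = 1.1045 m
person approaches 1.0000·(0.2500+0.9400) = 1.1900 m
residual clearance needed = 0.1000+0.0250+0.0600 = 0.1850 m
sum ≈ 0.5875+1.1045+1.1900+0.1850 ≈ 3.0670 m = S ✓

v_R_max = 47/20 m/s = 2.3500 m/s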